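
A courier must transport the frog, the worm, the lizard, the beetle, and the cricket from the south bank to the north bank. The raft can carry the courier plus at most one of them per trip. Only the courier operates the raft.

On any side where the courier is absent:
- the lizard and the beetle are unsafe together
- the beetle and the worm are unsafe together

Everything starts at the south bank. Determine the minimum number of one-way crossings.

Counting alone: the courier can take at most 1 across per trip to the north bank, so moving all 5 needs at least 5 loaded trips out, with a return between consecutive ones — at least 9 crossings.
The safety rule pushes this higher. Following every safe sequence of crossings, the most of the 5 that can be at the north bank as the raft arrives there on crossing 9 is 4 — never all 5.
So no plan with fewer than 11 crossings exists, and this one achieves 11:
1. Courier goes to the north bank with the beetle.  [the south bank: the cricket, the frog, the lizard, the worm | the north bank: the beetle]
2. Courier goes back to the south bank alone.  [the south bank: the cricket, the frog, the lizard, the worm | the north bank: the beetle]
3. Courier goes to the north bank with the frog.  [the south bank: the cricket, the lizard, the worm | the north bank: the beetle, the frog]
4. Courier goes back to the south bank alone.  [the south bank: the cricket, the lizard, the worm | the north bank: the beetle, the frog]
5. Courier goes to the north bank with the worm.  [the south bank: the cricket, the lizard | the north bank: the beetle, the frog, the worm]
6. Courier goes back to the south bank with the beetle.  [the south bank: the beetle, the cricket, the lizard | the north bank: the frog, the worm]
7. Courier goes to the north bank with the lizard.  [the south bank: the beetle, the cricket | the north bank: the frog, the lizard, the worm]
8. Courier goes back to the south bank alone.  [the south bank: the beetle, the cricket | the north bank: the frog, the lizard, the worm]
9. Courier goes to the north bank with the cricket.  [the south bank: the beetle | the north bank: the cricket, the frog, the lizard, the worm]
10. Courier goes back to the south bank alone.  [the south bank: the beetle | the north bank: the cricket, the frog, the lizard, the worm]
11. Courier goes to the north bank with the beetle.  [the south bank: — | the north bank: the beetle, the cricket, the frog, the lizard, the worm]

11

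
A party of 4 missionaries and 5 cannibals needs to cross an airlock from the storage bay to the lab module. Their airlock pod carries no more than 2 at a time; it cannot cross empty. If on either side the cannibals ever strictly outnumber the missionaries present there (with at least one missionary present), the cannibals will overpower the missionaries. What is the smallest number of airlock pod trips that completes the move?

impossible

The cannibals already outnumber the missionaries at the storage bay before anyone moves, so the starting position itself is disallowed.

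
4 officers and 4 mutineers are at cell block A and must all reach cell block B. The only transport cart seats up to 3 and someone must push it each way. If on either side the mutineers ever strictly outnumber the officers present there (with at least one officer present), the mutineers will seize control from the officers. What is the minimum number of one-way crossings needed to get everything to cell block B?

Counting alone: each trip to cell block B takes at most 3 across and each return brings at least 1 back, so after t trips out (and t−1 returns) at most 3t − (t−1) of the 8 are across; that first reaches 8 at t = 4, so at least 7 crossings are needed.
The safety rule pushes this higher. Following every safe sequence of crossings, the most of the 8 that can be at cell block B as the transport cart arrives there on crossing 7 is 7 — never all 8.
So no plan with fewer than 9 crossings exists, and this one achieves 9:
1. 2 mutineers → cell block B.  (cell block A: 4O 2M; cell block B: 0O 2M)
2. 1 mutineer ← cell block A.  (cell block A: 4O 3M; cell block B: 0O 1M)
3. 3 mutineers → cell block B.  (cell block A: 4O 0M; cell block B: 0O 4M)
4. 1 mutineer ← cell block A.  (cell block A: 4O 1M; cell block B: 0O 3M)
5. 3 officers → cell block B.  (cell block A: 1O 1M; cell block B: 3O 3M)
6. 1 officer and 1 mutineer ← cell block A.  (cell block A: 2O 2M; cell block B: 2O 2M)
7. 2 officers → cell block B.  (cell block A: 0O 2M; cell block B: 4O 2M)
8. 1 mutineer ← cell block A.  (cell block A: 0O 3M; cell block B: 4O 1M)
9. 3 mutineers → cell block B.  (cell block A: 0O 0M; cell block B: 4O 4M)

9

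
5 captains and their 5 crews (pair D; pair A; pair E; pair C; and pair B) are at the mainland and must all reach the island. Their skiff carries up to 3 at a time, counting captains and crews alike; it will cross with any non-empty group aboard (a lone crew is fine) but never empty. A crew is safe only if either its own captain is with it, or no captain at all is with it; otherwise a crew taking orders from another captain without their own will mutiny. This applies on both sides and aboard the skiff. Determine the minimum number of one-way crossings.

Counting alone: each trip to the island takes at most 3 across and each return brings at least 1 back, so after t trips out (and t−1 returns) at most 3t − (t−1) of the 10 are across; that first reaches 10 at t = 5, so at least 9 crossings are needed.
The safety rule pushes this higher. Following every safe sequence of crossings, the most of the 10 that can be at the island as the skiff arrives there on crossing 9 is 9 — never all 10.
So no plan with fewer than 11 crossings exists, and this one achieves 11:
1. captain D and crew D cross → the island.
2. captain D crosses ← the mainland.
3. crew A, crew C, and crew E cross → the island.
4. crew D crosses ← the mainland.
5. captain A, captain C, and captain E cross → the island.
6. captain A and crew A cross ← the mainland.
7. captain A, captain B, and captain D cross → the island.
8. crew E crosses ← the mainland.
9. crew A and crew D cross → the island.
10. crew D crosses ← the mainland.
11. crew B, crew D, and crew E cross → the island.

11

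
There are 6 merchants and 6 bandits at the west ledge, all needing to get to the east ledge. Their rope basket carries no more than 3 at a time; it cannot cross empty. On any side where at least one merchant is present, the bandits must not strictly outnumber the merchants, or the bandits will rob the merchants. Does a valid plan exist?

Following every safe sequence of crossings from the start, the most of the 12 that can be at the east ledge as the rope basket arrives there on crossings 1, 3, 5 is 3, 5, 6 respectively; the best ever achieved is 6 of 12.
From crossing 7 on, no configuration arises that was not already reachable earlier: only 17 distinct safe configurations (who is on which side, and where the rope basket is) can ever be reached, none of them has everyone across, and every continuation just revisits them. They are: 0 merchants + 0 bandits across (rope basket back at the start); 0 merchants + 1 bandit across (rope basket there); 0 merchants + 1 bandit across (rope basket back at the start); 0 merchants + 2 bandits across (rope basket there); 0 merchants + 2 bandits across (rope basket back at the start); 0 merchants + 3 bandits across (rope basket there); 0 merchants + 3 bandits across (rope basket back at the start); 0 merchants + 4 bandits across (rope basket there); 0 merchants + 4 bandits across (rope basket back at the start); 0 merchants + 5 bandits across (rope basket there); 0 merchants + 5 bandits across (rope basket back at the start); 0 merchants + 6 bandits across (rope basket there); 1 merchant + 1 bandit across (rope basket there); 1 merchant + 1 bandit across (rope basket back at the start); 2 merchants + 2 bandits across (rope basket there); 2 merchants + 2 bandits across (rope basket back at the start); 3 merchants + 3 bandits across (rope basket there). So no valid plan exists.

No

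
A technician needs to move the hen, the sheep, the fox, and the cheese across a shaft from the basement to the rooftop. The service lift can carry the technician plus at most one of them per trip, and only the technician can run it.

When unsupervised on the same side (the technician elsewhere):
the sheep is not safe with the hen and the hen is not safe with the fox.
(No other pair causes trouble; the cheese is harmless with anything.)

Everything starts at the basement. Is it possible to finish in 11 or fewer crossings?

Yes

Yes — this plan uses 9 crossings (≤ 11):
1. Technician goes to the rooftop with the hen.  [the basement: the cheese, the fox, the sheep | the rooftop: the hen]
2. Technician goes back to the basement alone.  [the basement: the cheese, the fox, the sheep | the rooftop: the hen]
3. Technician goes to the rooftop with the sheep.  [the basement: the cheese, the fox | the rooftop: the hen, the sheep]
4. Technician goes back to the basement with the hen.  [the basement: the cheese, the fox, the hen | the rooftop: the sheep]
5. Technician goes to the rooftop with the fox.  [the basement: the cheese, the hen | the rooftop: the fox, the sheep]
6. Technician goes back to the basement alone.  [the basement: the cheese, the hen | the rooftop: the fox, the sheep]
7. Technician goes to the rooftop with the cheese.  [the basement: the hen | the rooftop: the cheese, the fox, the sheep]
8. Technician goes back to the basement alone.  [the basement: the hen | the rooftop: the cheese, the fox, the sheep]
9. Technician goes to the rooftop with the hen.  [the basement: — | the rooftop: the cheese, the fox, the hen, the sheep]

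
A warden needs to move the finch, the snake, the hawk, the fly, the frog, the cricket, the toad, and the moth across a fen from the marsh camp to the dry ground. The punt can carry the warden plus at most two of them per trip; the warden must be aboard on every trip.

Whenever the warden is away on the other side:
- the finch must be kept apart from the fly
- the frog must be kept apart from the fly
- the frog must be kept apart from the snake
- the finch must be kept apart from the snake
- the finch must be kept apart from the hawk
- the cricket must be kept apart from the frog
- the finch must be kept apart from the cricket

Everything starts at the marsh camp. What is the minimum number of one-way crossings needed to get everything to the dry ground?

9

Counting alone: the warden can take at most 2 across per trip to the dry ground, so moving all 8 needs at least 4 loaded trips out, with a return between consecutive ones — at least 7 crossings.
The safety rule pushes this higher. Following every safe sequence of crossings, the most of the 8 that can be at the dry ground as the punt arrives there on crossing 7 is 6 — never all 8.
So no plan with fewer than 9 crossings exists, and this one achieves 9:
1. Warden goes to the dry ground with the finch and the frog.
2. Warden goes back to the marsh camp alone.
3. Warden goes to the dry ground with the hawk and the snake.
4. Warden goes back to the marsh camp with the finch and the frog.
5. Warden goes to the dry ground with the cricket and the fly.
6. Warden goes back to the marsh camp alone.
7. Warden goes to the dry ground with the moth and the toad.
8. Warden goes back to the marsh camp alone.
9. Warden goes to the dry ground with the finch and the frog.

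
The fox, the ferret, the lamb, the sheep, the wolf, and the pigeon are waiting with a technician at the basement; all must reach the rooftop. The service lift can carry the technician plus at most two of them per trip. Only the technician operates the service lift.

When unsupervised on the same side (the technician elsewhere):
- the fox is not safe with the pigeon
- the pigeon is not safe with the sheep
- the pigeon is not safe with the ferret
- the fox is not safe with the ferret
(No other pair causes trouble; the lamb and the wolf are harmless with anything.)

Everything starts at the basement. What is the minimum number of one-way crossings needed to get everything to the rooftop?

Counting alone: the technician can take at most 2 across per trip to the rooftop, so moving all 6 needs at least 3 loaded trips out, with a return between consecutive ones — at least 5 crossings.
The safety rule pushes this higher. Following every safe sequence of crossings, the most of the 6 that can be at the rooftop as the service lift arrives there on crossings 5, 7 is 4, 5 respectively — never all 6.
So no plan with fewer than 9 crossings exists, and this one achieves 9:
1. Technician goes to the rooftop with the fox and the pigeon.
2. Technician goes back to the basement with the fox.
3. Technician goes to the rooftop with the fox and the lamb.
4. Technician goes back to the basement with the fox.
5. Technician goes to the rooftop with the fox and the sheep.
6. Technician goes back to the basement with the pigeon.
7. Technician goes to the rooftop with the ferret and the wolf.
8. Technician goes back to the basement with the fox.
9. Technician goes to the rooftop with the fox and the pigeon.

9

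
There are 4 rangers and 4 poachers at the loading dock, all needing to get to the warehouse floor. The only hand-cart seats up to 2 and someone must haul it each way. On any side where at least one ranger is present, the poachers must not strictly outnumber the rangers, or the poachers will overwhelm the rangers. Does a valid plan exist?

No

Following every safe sequence of crossings from the start, the most of the 8 that can be at the warehouse floor as the hand-cart arrives there on crossings 1, 3, 5 is 2, 3, 4 respectively; the best ever achieved is 4 of 8.
From crossing 7 on, no configuration arises that was not already reachable earlier: only 11 distinct safe configurations (who is on which side, and where the hand-cart is) can ever be reached, none of them has everyone across, and every continuation just revisits them. They are: 0 rangers + 0 poachers across (hand-cart back at the start); 0 rangers + 1 poacher across (hand-cart there); 0 rangers + 1 poacher across (hand-cart back at the start); 0 rangers + 2 poachers across (hand-cart there); 0 rangers + 2 poachers across (hand-cart back at the start); 0 rangers + 3 poachers across (hand-cart there); 0 rangers + 3 poachers across (hand-cart back at the start); 0 rangers + 4 poachers across (hand-cart there); 1 ranger + 1 poacher across (hand-cart there); 1 ranger + 1 poacher across (hand-cart back at the start); 2 rangers + 2 poachers across (hand-cart there). So no valid plan exists.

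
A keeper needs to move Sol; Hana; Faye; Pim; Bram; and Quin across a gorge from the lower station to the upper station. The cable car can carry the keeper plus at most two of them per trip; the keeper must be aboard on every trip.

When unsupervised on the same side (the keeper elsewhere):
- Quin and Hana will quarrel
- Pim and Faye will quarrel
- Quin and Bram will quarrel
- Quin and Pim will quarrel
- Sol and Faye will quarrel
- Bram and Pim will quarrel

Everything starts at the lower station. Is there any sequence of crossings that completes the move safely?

Whatever the first load, the items left behind include a forbidden pair without the keeper. No opening move is safe, so no plan exists.

No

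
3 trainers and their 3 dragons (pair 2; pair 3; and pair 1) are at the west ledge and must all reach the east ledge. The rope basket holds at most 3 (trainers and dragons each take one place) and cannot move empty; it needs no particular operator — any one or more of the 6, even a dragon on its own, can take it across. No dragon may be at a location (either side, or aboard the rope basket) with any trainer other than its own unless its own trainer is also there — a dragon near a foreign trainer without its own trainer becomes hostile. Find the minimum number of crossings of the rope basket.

5

Counting alone: each trip to the east ledge takes at most 3 across and each return brings at least 1 back, so after t trips out (and t−1 returns) at most 3t − (t−1) of the 6 are across; that first reaches 6 at t = 3, so at least 5 crossings are needed.
The plan below uses exactly 5 crossings, so it is optimal:
1. dragon 2 and trainer 2 cross → the east ledge.
2. trainer 2 crosses ← the west ledge.
3. trainer 1, trainer 2, and trainer 3 cross → the east ledge.
4. dragon 2 crosses ← the west ledge.
5. dragon 1, dragon 2, and dragon 3 cross → the east ledge.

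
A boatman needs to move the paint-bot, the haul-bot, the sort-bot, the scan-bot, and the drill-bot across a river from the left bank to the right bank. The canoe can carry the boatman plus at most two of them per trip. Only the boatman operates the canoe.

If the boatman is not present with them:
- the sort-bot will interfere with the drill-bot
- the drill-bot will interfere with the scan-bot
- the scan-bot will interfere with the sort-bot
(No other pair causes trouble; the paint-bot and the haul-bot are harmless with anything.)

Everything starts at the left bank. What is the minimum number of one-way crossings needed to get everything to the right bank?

Counting alone: the boatman can take at most 2 across per trip to the right bank, so moving all 5 needs at least 3 loaded trips out, with a return between consecutive ones — at least 5 crossings.
The safety rule pushes this higher. Following every safe sequence of crossings, the most of the 5 that can be at the right bank as the canoe arrives there on crossing 5 is 4 — never all 5.
So no plan with fewer than 7 crossings exists, and this one achieves 7:
1. Boatman goes to the right bank with the scan-bot and the sort-bot.
2. Boatman goes back to the left bank with the sort-bot.
3. Boatman goes to the right bank with the paint-bot and the sort-bot.
4. Boatman goes back to the left bank with the sort-bot.
5. Boatman goes to the right bank with the haul-bot and the sort-bot.
6. Boatman goes back to the left bank with the sort-bot.
7. Boatman goes to the right bank with the drill-bot and the sort-bot.

7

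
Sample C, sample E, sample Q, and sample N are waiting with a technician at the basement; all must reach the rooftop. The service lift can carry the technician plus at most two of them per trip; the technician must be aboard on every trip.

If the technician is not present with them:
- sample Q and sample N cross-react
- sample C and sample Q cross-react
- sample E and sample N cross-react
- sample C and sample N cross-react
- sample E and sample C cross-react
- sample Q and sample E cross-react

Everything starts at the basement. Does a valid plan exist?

No

Whatever the first load, the items left behind include a forbidden pair without the technician. No opening move is safe, so no plan exists.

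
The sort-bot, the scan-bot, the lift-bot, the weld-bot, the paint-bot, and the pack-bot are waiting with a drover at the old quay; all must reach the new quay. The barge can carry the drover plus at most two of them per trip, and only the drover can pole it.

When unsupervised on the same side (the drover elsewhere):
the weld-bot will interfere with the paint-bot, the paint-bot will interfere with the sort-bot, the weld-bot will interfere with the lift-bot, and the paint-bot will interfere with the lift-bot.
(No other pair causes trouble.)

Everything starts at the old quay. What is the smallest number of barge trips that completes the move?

Counting alone: the drover can take at most 2 across per trip to the new quay, so moving all 6 needs at least 3 loaded trips out, with a return between consecutive ones — at least 5 crossings.
The safety rule pushes this higher. Following every safe sequence of crossings, the most of the 6 that can be at the new quay as the barge arrives there on crossings 5, 7 is 4, 5 respectively — never all 6.
So no plan with fewer than 9 crossings exists, and this one achieves 9:
1. Drover goes to the new quay with the lift-bot and the paint-bot.  [the old quay: the pack-bot, the scan-bot, the sort-bot, the weld-bot | the new quay: the lift-bot, the paint-bot]
2. Drover goes back to the old quay with the lift-bot.  [the old quay: the lift-bot, the pack-bot, the scan-bot, the sort-bot, the weld-bot | the new quay: the paint-bot]
3. Drover goes to the new quay with the lift-bot and the sort-bot.  [the old quay: the pack-bot, the scan-bot, the weld-bot | the new quay: the lift-bot, the paint-bot, the sort-bot]
4. Drover goes back to the old quay with the paint-bot.  [the old quay: the pack-bot, the paint-bot, the scan-bot, the weld-bot | the new quay: the lift-bot, the sort-bot]
5. Drover goes to the new quay with the scan-bot and the weld-bot.  [the old quay: the pack-bot, the paint-bot | the new quay: the lift-bot, the scan-bot, the sort-bot, the weld-bot]
6. Drover goes back to the old quay with the lift-bot.  [the old quay: the lift-bot, the pack-bot, the paint-bot | the new quay: the scan-bot, the sort-bot, the weld-bot]
7. Drover goes to the new quay with the lift-bot and the pack-bot.  [the old quay: the paint-bot | the new quay: the lift-bot, the pack-bot, the scan-bot, the sort-bot, the weld-bot]
8. Drover goes back to the old quay with the lift-bot.  [the old quay: the lift-bot, the paint-bot | the new quay: the pack-bot, the scan-bot, the sort-bot, the weld-bot]
9. Drover goes to the new quay with the lift-bot and the paint-bot.  [the old quay: — | the new quay: the lift-bot, the pack-bot, the paint-bot, the scan-bot, the sort-bot, the weld-bot]

9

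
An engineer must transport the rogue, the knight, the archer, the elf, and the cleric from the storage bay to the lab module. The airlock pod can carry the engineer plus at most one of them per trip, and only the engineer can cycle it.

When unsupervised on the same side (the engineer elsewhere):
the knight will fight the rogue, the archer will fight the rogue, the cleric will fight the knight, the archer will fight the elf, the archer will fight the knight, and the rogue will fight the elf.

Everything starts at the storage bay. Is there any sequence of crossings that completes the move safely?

Whatever the first load, the items left behind include a forbidden pair without the engineer. No opening move is safe, so no plan exists.

No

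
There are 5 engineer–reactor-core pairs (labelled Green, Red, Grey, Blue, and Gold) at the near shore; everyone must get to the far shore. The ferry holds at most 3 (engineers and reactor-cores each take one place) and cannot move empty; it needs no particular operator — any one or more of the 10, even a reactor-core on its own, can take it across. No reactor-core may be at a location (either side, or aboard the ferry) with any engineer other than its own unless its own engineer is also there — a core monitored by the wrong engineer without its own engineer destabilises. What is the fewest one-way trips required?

Counting alone: each trip to the far shore takes at most 3 across and each return brings at least 1 back, so after t trips out (and t−1 returns) at most 3t − (t−1) of the 10 are across; that first reaches 10 at t = 5, so at least 9 crossings are needed.
The safety rule pushes this higher. Following every safe sequence of crossings, the most of the 10 that can be at the far shore as the ferry arrives there on crossing 9 is 9 — never all 10.
So no plan with fewer than 11 crossings exists, and this one achieves 11:
1. engineer Green and reactor-core Green cross → the far shore.
2. engineer Green crosses ← the near shore.
3. reactor-core Blue, reactor-core Grey, and reactor-core Red cross → the far shore.
4. reactor-core Green crosses ← the near shore.
5. engineer Blue, engineer Grey, and engineer Red cross → the far shore.
6. engineer Red and reactor-core Red cross ← the near shore.
7. engineer Gold, engineer Green, and engineer Red cross → the far shore.
8. reactor-core Grey crosses ← the near shore.
9. reactor-core Green and reactor-core Red cross → the far shore.
10. reactor-core Green crosses ← the near shore.
11. reactor-core Gold, reactor-core Green, and reactor-core Grey cross → the far shore.

11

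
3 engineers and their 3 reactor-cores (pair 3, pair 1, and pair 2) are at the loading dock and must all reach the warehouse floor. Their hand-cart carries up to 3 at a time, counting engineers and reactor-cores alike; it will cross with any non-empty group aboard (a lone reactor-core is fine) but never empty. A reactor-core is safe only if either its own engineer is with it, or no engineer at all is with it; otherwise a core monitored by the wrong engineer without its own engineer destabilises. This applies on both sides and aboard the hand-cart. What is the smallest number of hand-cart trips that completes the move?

Counting alone: each trip to the warehouse floor takes at most 3 across and each return brings at least 1 back, so after t trips out (and t−1 returns) at most 3t − (t−1) of the 6 are across; that first reaches 6 at t = 3, so at least 5 crossings are needed.
The plan below uses exactly 5 crossings, so it is optimal:
1. engineer 3 and reactor-core 3 cross → the warehouse floor.
2. engineer 3 crosses ← the loading dock.
3. engineer 1, engineer 2, and engineer 3 cross → the warehouse floor.
4. reactor-core 3 crosses ← the loading dock.
5. reactor-core 1, reactor-core 2, and reactor-core 3 cross → the warehouse floor.

5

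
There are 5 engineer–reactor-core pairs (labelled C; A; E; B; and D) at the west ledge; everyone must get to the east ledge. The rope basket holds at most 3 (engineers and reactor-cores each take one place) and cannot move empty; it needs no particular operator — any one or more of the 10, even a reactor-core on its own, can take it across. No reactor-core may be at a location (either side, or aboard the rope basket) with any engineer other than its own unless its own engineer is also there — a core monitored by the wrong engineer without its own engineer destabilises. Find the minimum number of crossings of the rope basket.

11

Counting alone: each trip to the east ledge takes at most 3 across and each return brings at least 1 back, so after t trips out (and t−1 returns) at most 3t − (t−1) of the 10 are across; that first reaches 10 at t = 5, so at least 9 crossings are needed.
The safety rule pushes this higher. Following every safe sequence of crossings, the most of the 10 that can be at the east ledge as the rope basket arrives there on crossing 9 is 9 — never all 10.
So no plan with fewer than 11 crossings exists, and this one achieves 11:
1. engineer C and reactor-core C cross → the east ledge.
2. engineer C crosses ← the west ledge.
3. reactor-core A, reactor-core B, and reactor-core E cross → the east ledge.
4. reactor-core C crosses ← the west ledge.
5. engineer A, engineer B, and engineer E cross → the east ledge.
6. engineer A and reactor-core A cross ← the west ledge.
7. engineer A, engineer C, and engineer D cross → the east ledge.
8. reactor-core E crosses ← the west ledge.
9. reactor-core A and reactor-core C cross → the east ledge.
10. reactor-core C crosses ← the west ledge.
11. reactor-core C, reactor-core D, and reactor-core E cross → the east ledge.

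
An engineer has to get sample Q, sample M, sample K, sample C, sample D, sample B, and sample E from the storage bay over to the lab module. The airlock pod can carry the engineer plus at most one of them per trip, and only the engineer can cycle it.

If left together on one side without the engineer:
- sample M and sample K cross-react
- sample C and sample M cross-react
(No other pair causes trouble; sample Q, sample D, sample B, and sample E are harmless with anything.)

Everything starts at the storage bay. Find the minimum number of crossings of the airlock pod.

Counting alone: the engineer can take at most 1 across per trip to the lab module, so moving all 7 needs at least 7 loaded trips out, with a return between consecutive ones — at least 13 crossings.
The safety rule pushes this higher. Following every safe sequence of crossings, the most of the 7 that can be at the lab module as the airlock pod arrives there on crossing 13 is 6 — never all 7.
So no plan with fewer than 15 crossings exists, and this one achieves 15:
1. Engineer goes to the lab module with sample M.
2. Engineer goes back to the storage bay alone.
3. Engineer goes to the lab module with sample Q.
4. Engineer goes back to the storage bay alone.
5. Engineer goes to the lab module with sample K.
6. Engineer goes back to the storage bay with sample M.
7. Engineer goes to the lab module with sample C.
8. Engineer goes back to the storage bay alone.
9. Engineer goes to the lab module with sample D.
10. Engineer goes back to the storage bay alone.
11. Engineer goes to the lab module with sample B.
12. Engineer goes back to the storage bay alone.
13. Engineer goes to the lab module with sample E.
14. Engineer goes back to the storage bay alone.
15. Engineer goes to the lab module with sample M.

15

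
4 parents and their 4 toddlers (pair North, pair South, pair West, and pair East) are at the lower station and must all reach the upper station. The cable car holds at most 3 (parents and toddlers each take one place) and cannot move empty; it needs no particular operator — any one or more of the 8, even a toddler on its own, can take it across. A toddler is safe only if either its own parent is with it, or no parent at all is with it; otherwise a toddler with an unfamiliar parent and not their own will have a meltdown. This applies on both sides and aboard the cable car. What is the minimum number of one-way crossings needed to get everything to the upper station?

Counting alone: each trip to the upper station takes at most 3 across and each return brings at least 1 back, so after t trips out (and t−1 returns) at most 3t − (t−1) of the 8 are across; that first reaches 8 at t = 4, so at least 7 crossings are needed.
The safety rule pushes this higher. Following every safe sequence of crossings, the most of the 8 that can be at the upper station as the cable car arrives there on crossing 7 is 7 — never all 8.
So no plan with fewer than 9 crossings exists, and this one achieves 9:
1. parent North and toddler North cross → the upper station.
2. parent North crosses ← the lower station.
3. parent North, parent South, and toddler South cross → the upper station.
4. parent North and toddler North cross ← the lower station.
5. parent East, parent North, and parent West cross → the upper station.
6. toddler South crosses ← the lower station.
7. toddler North and toddler South cross → the upper station.
8. toddler North crosses ← the lower station.
9. toddler East, toddler North, and toddler West cross → the upper station.

9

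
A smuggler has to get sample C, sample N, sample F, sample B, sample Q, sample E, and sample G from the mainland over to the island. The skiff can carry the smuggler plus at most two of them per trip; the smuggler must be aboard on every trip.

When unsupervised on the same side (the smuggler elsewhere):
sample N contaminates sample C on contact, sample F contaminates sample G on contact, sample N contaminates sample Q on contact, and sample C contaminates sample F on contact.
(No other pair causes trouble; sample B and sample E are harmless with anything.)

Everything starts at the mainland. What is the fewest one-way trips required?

9

Counting alone: the smuggler can take at most 2 across per trip to the island, so moving all 7 needs at least 4 loaded trips out, with a return between consecutive ones — at least 7 crossings.
The safety rule pushes this higher. Following every safe sequence of crossings, the most of the 7 that can be at the island as the skiff arrives there on crossing 7 is 6 — never all 7.
So no plan with fewer than 9 crossings exists, and this one achieves 9:
1. Smuggler goes to the island with sample F and sample N.  [the mainland: sample B, sample C, sample E, sample G, sample Q | the island: sample F, sample N]
2. Smuggler goes back to the mainland alone.  [the mainland: sample B, sample C, sample E, sample G, sample Q | the island: sample F, sample N]
3. Smuggler goes to the island with sample C.  [the mainland: sample B, sample E, sample G, sample Q | the island: sample C, sample F, sample N]
4. Smuggler goes back to the mainland with sample F and sample N.  [the mainland: sample B, sample E, sample F, sample G, sample N, sample Q | the island: sample C]
5. Smuggler goes to the island with sample G and sample Q.  [the mainland: sample B, sample E, sample F, sample N | the island: sample C, sample G, sample Q]
6. Smuggler goes back to the mainland alone.  [the mainland: sample B, sample E, sample F, sample N | the island: sample C, sample G, sample Q]
7. Smuggler goes to the island with sample B and sample E.  [the mainland: sample F, sample N | the island: sample B, sample C, sample E, sample G, sample Q]
8. Smuggler goes back to the mainland alone.  [the mainland: sample F, sample N | the island: sample B, sample C, sample E, sample G, sample Q]
9. Smuggler goes to the island with sample F and sample N.  [the mainland: — | the island: sample B, sample C, sample E, sample F, sample G, sample N, sample Q]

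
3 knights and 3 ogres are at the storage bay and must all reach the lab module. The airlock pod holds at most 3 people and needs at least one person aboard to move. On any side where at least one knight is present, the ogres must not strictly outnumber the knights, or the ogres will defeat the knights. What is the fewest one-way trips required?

5

Counting alone: each trip to the lab module takes at most 3 across and each return brings at least 1 back, so after t trips out (and t−1 returns) at most 3t − (t−1) of the 6 are across; that first reaches 6 at t = 3, so at least 5 crossings are needed.
The plan below uses exactly 5 crossings, so it is optimal:
1. 2 ogres → the lab module.  (the storage bay: 3K 1O; the lab module: 0K 2O)
2. 1 ogre ← the storage bay.  (the storage bay: 3K 2O; the lab module: 0K 1O)
3. 3 knights → the lab module.  (the storage bay: 0K 2O; the lab module: 3K 1O)
4. 1 ogre ← the storage bay.  (the storage bay: 0K 3O; the lab module: 3K 0O)
5. 3 ogres → the lab module.  (the storage bay: 0K 0O; the lab module: 3K 3O)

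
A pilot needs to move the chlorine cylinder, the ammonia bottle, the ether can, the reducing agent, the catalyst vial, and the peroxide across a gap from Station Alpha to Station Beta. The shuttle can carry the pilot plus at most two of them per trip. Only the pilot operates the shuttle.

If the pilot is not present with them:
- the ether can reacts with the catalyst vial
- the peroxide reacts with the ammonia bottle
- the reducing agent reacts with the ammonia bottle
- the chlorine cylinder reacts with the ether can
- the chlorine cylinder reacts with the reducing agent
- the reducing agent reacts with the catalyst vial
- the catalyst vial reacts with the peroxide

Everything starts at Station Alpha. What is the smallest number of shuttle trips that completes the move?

Whatever the first load, the items left behind include a forbidden pair without the pilot. No opening move is safe, so no plan exists.

impossible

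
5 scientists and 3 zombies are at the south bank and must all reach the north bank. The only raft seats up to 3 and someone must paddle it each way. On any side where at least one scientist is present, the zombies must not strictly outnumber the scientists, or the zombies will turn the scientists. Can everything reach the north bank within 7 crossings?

Yes — this plan uses 7 crossings (≤ 7):
1. 2 zombies → the north bank.  (the south bank: 5S 1Z; the north bank: 0S 2Z)
2. 1 zombie ← the south bank.  (the south bank: 5S 2Z; the north bank: 0S 1Z)
3. 2 scientists and 1 zombie → the north bank.  (the south bank: 3S 1Z; the north bank: 2S 2Z)
4. 1 zombie ← the south bank.  (the south bank: 3S 2Z; the north bank: 2S 1Z)
5. 1 scientist and 2 zombies → the north bank.  (the south bank: 2S 0Z; the north bank: 3S 3Z)
6. 1 zombie ← the south bank.  (the south bank: 2S 1Z; the north bank: 3S 2Z)
7. 2 scientists and 1 zombie → the north bank.  (the south bank: 0S 0Z; the north bank: 5S 3Z)

Yes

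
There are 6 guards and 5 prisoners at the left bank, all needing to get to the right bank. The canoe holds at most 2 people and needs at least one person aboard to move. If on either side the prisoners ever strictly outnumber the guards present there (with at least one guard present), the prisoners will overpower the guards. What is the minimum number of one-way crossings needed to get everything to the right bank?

Counting alone: each trip to the right bank takes at most 2 across and each return brings at least 1 back, so after t trips out (and t−1 returns) at most 2t − (t−1) of the 11 are across; that first reaches 11 at t = 10, so at least 19 crossings are needed.
The plan below uses exactly 19 crossings, so it is optimal:
1. 2 prisoners → the right bank.  (the left bank: 6G 3P; the right bank: 0G 2P)
2. 1 prisoner ← the left bank.  (the left bank: 6G 4P; the right bank: 0G 1P)
3. 2 prisoners → the right bank.  (the left bank: 6G 2P; the right bank: 0G 3P)
4. 1 prisoner ← the left bank.  (the left bank: 6G 3P; the right bank: 0G 2P)
5. 2 guards → the right bank.  (the left bank: 4G 3P; the right bank: 2G 2P)
6. 1 prisoner ← the left bank.  (the left bank: 4G 4P; the right bank: 2G 1P)
7. 1 guard and 1 prisoner → the right bank.  (the left bank: 3G 3P; the right bank: 3G 2P)
8. 1 guard ← the left bank.  (the left bank: 4G 3P; the right bank: 2G 2P)
9. 1 guard and 1 prisoner → the right bank.  (the left bank: 3G 2P; the right bank: 3G 3P)
10. 1 prisoner ← the left bank.  (the left bank: 3G 3P; the right bank: 3G 2P)
11. 1 guard and 1 prisoner → the right bank.  (the left bank: 2G 2P; the right bank: 4G 3P)
12. 1 guard ← the left bank.  (the left bank: 3G 2P; the right bank: 3G 3P)
13. 1 guard and 1 prisoner → the right bank.  (the left bank: 2G 1P; the right bank: 4G 4P)
14. 1 prisoner ← the left bank.  (the left bank: 2G 2P; the right bank: 4G 3P)
15. 1 guard and 1 prisoner → the right bank.  (the left bank: 1G 1P; the right bank: 5G 4P)
16. 1 guard ← the left bank.  (the left bank: 2G 1P; the right bank: 4G 4P)
17. 1 guard and 1 prisoner → the right bank.  (the left bank: 1G 0P; the right bank: 5G 5P)
18. 1 prisoner ← the left bank.  (the left bank: 1G 1P; the right bank: 5G 4P)
19. 1 guard and 1 prisoner → the right bank.  (the left bank: 0G 0P; the right bank: 6G 5P)

19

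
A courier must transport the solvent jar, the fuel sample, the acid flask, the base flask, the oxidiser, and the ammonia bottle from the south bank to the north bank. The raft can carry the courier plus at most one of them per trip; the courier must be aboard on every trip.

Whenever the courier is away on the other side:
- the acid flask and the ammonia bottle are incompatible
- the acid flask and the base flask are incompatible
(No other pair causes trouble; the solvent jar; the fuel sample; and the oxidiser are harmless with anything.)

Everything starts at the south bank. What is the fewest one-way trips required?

Counting alone: the courier can take at most 1 across per trip to the north bank, so moving all 6 needs at least 6 loaded trips out, with a return between consecutive ones — at least 11 crossings.
The safety rule pushes this higher. Following every safe sequence of crossings, the most of the 6 that can be at the north bank as the raft arrives there on crossing 11 is 5 — never all 6.
So no plan with fewer than 13 crossings exists, and this one achieves 13:
1. Courier goes to the north bank with the acid flask.  [the south bank: the ammonia bottle, the base flask, the fuel sample, the oxidiser, the solvent jar | the north bank: the acid flask]
2. Courier goes back to the south bank alone.  [the south bank: the ammonia bottle, the base flask, the fuel sample, the oxidiser, the solvent jar | the north bank: the acid flask]
3. Courier goes to the north bank with the solvent jar.  [the south bank: the ammonia bottle, the base flask, the fuel sample, the oxidiser | the north bank: the acid flask, the solvent jar]
4. Courier goes back to the south bank alone.  [the south bank: the ammonia bottle, the base flask, the fuel sample, the oxidiser | the north bank: the acid flask, the solvent jar]
5. Courier goes to the north bank with the fuel sample.  [the south bank: the ammonia bottle, the base flask, the oxidiser | the north bank: the acid flask, the fuel sample, the solvent jar]
6. Courier goes back to the south bank alone.  [the south bank: the ammonia bottle, the base flask, the oxidiser | the north bank: the acid flask, the fuel sample, the solvent jar]
7. Courier goes to the north bank with the base flask.  [the south bank: the ammonia bottle, the oxidiser | the north bank: the acid flask, the base flask, the fuel sample, the solvent jar]
8. Courier goes back to the south bank with the acid flask.  [the south bank: the acid flask, the ammonia bottle, the oxidiser | the north bank: the base flask, the fuel sample, the solvent jar]
9. Courier goes to the north bank with the ammonia bottle.  [the south bank: the acid flask, the oxidiser | the north bank: the ammonia bottle, the base flask, the fuel sample, the solvent jar]
10. Courier goes back to the south bank alone.  [the south bank: the acid flask, the oxidiser | the north bank: the ammonia bottle, the base flask, the fuel sample, the solvent jar]
11. Courier goes to the north bank with the oxidiser.  [the south bank: the acid flask | the north bank: the ammonia bottle, the base flask, the fuel sample, the oxidiser, the solvent jar]
12. Courier goes back to the south bank alone.  [the south bank: the acid flask | the north bank: the ammonia bottle, the base flask, the fuel sample, the oxidiser, the solvent jar]
13. Courier goes to the north bank with the acid flask.  [the south bank: — | the north bank: the acid flask, the ammonia bottle, the base flask, the fuel sample, the oxidiser, the solvent jar]

13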